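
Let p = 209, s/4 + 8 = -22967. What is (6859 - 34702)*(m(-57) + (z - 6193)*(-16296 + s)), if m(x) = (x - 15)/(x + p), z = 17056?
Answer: 621771216206103/19 ≈ 3.2725e+13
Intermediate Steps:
s = -91900 (s = -32 + 4*(-22967) = -32 - 91868 = -91900)
m(x) = (-15 + x)/(209 + x) (m(x) = (x - 15)/(x + 209) = (-15 + x)/(209 + x))
(6859 - 34702)*(m(-57) + (z - 6193)*(-16296 + s)) = (6859 - 34702)*((-15 - 57)/(209 - 57) + (17056 - 6193)*(-16296 - 91900)) = -27843*(-72/152 + 10863*(-108196)) = -27843*((1/152)*(-72) - 1175333148) = -27843*(-9/19 - 1175333148) = -27843*(-22331329821/19) = 621771216206103/19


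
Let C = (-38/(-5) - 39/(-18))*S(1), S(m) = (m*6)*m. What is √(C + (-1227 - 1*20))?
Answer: I*√29710/5 ≈ 34.473*I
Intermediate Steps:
S(m) = 6*m² (S(m) = (6*m)*m = 6*m²)
C = 293/5 (C = (-38/(-5) - 39/(-18))*(6*1²) = (-38*(-⅕) - 39*(-1/18))*(6*1) = (38/5 + 13/6)*6 = (293/30)*6 = 293/5 ≈ 58.600)
√(C + (-1227 - 1*20)) = √(293/5 + (-1227 - 1*20)) = √(293/5 + (-1227 - 20)) = √(293/5 - 1247) = √(-5942/5) = I*√29710/5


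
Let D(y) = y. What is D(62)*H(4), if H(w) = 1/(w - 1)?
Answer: 62/3 ≈ 20.667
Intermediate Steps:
H(w) = 1/(-1 + w)
D(62)*H(4) = 62/(-1 + 4) = 62/3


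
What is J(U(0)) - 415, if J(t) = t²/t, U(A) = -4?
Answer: -419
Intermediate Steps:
J(t) = t
J(U(0)) - 415 = -4 - 415 = -419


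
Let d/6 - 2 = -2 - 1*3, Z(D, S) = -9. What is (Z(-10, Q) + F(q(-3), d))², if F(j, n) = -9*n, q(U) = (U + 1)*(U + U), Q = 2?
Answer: 23409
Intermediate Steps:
q(U) = 2*U*(1 + U) (q(U) = (1 + U)*(2*U) = 2*U*(1 + U))
d = -18 (d = 12 + 6*(-2 - 1*3) = 12 + 6*(-2 - 3) = 12 + 6*(-5) = 12 - 30 = -18)
(Z(-10, Q) + F(q(-3), d))² = (-9 - 9*(-18))² = (-9 + 162)² = 153² = 23409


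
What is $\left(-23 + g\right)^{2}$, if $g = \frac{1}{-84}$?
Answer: $\frac{3736489}{7056} \approx 529.55$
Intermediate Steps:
$g = - \frac{1}{84} \approx -0.011905$
$\left(-23 + g\right)^{2} = \left(-23 - \frac{1}{84}\right)^{2} = \left(- \frac{1933}{84}\right)^{2} = \frac{3736489}{7056}$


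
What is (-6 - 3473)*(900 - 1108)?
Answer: 723632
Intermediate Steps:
(-6 - 3473)*(900 - 1108) = -3479*(-208) = 723632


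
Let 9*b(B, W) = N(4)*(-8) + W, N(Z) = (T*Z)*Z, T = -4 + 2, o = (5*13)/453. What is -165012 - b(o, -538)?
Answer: -494942/3 ≈ -1.6498e+5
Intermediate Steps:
o = 65/453 (o = 65*(1/453) = 65/453 ≈ 0.14349)
T = -2
N(Z) = -2*Z² (N(Z) = (-2*Z)*Z = -2*Z²)
b(B, W) = 256/9 + W/9 (b(B, W) = (-2*4²*(-8) + W)/9 = (-2*16*(-8) + W)/9 = (-32*(-8) + W)/9 = (256 + W)/9 = 256/9 + W/9)
-165012 - b(o, -538) = -165012 - (256/9 + (⅑)*(-538)) = -165012 - (256/9 - 538/9) = -165012 - 1*(-94/3) = -165012 + 94/3 = -494942/3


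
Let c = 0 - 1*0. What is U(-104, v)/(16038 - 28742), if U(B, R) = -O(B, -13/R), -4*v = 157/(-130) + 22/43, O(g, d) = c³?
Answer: 0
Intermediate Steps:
c = 0 (c = 0 + 0 = 0)
O(g, d) = 0 (O(g, d) = 0³ = 0)
v = 3891/22360 (v = -(157/(-130) + 22/43)/4 = -(157*(-1/130) + 22*(1/43))/4 = -(-157/130 + 22/43)/4 = -¼*(-3891/5590) = 3891/22360 ≈ 0.17402)
U(B, R) = 0 (U(B, R) = -1*0 = 0)
U(-104, v)/(16038 - 28742) = 0/(16038 - 28742) = 0/(-12704) = 0*(-1/12704) = 0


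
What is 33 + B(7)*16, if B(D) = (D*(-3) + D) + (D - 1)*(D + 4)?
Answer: 865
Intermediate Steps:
B(D) = -2*D + (-1 + D)*(4 + D) (B(D) = (-3*D + D) + (-1 + D)*(4 + D) = -2*D + (-1 + D)*(4 + D))
33 + B(7)*16 = 33 + (-4 + 7 + 7²)*16 = 33 + (-4 + 7 + 49)*16 = 33 + 52*16 = 33 + 832 = 865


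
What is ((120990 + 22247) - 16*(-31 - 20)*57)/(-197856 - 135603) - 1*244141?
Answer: -11630171924/47637 ≈ -2.4414e+5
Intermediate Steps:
((120990 + 22247) - 16*(-31 - 20)*57)/(-197856 - 135603) - 1*244141 = (143237 - 16*(-51)*57)/(-333459) - 244141 = (143237 + 816*57)*(-1/333459) - 244141 = (143237 + 46512)*(-1/333459) - 244141 = 189749*(-1/333459) - 244141 = -27107/47637 - 244141 = -11630171924/47637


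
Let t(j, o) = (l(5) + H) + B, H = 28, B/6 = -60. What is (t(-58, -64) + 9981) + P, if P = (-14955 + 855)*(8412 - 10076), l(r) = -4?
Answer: 23472045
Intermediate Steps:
B = -360 (B = 6*(-60) = -360)
P = 23462400 (P = -14100*(-1664) = 23462400)
t(j, o) = -336 (t(j, o) = (-4 + 28) - 360 = 24 - 360 = -336)
(t(-58, -64) + 9981) + P = (-336 + 9981) + 23462400 = 9645 + 23462400 = 23472045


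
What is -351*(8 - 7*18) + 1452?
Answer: 42870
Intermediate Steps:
-351*(8 - 7*18) + 1452 = -351*(8 - 126) + 1452 = -351*(-118) + 1452 = 41418 + 1452 = 42870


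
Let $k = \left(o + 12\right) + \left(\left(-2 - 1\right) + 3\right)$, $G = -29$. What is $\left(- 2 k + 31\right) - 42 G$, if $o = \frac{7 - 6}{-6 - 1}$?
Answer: $\frac{8577}{7} \approx 1225.3$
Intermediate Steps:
$o = - \frac{1}{7}$ ($o = 1 \frac{1}{-7} = 1 \left(- \frac{1}{7}\right) = - \frac{1}{7} \approx -0.14286$)
$k = \frac{83}{7}$ ($k = \left(- \frac{1}{7} + 12\right) + \left(\left(-2 - 1\right) + 3\right) = \frac{83}{7} + \left(-3 + 3\right) = \frac{83}{7} + 0 = \frac{83}{7} \approx 11.857$)
$\left(- 2 k + 31\right) - 42 G = \left(\left(-2\right) \frac{83}{7} + 31\right) - -1218 = \left(- \frac{166}{7} + 31\right) + 1218 = \frac{51}{7} + 1218 = \frac{8577}{7}$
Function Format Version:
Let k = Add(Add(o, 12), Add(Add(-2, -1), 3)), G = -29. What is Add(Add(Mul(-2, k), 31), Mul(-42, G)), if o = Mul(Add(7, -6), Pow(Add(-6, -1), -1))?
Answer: Rational(8577, 7) ≈ 1225.3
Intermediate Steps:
o = Rational(-1, 7) (o = Mul(1, Pow(-7, -1)) = Mul(1, Rational(-1, 7)) = Rational(-1, 7) ≈ -0.14286)
k = Rational(83, 7) (k = Add(Add(Rational(-1, 7), 12), Add(Add(-2, -1), 3)) = Add(Rational(83, 7), Add(-3, 3)) = Add(Rational(83, 7), 0) = Rational(83, 7) ≈ 11.857)
Add(Add(Mul(-2, k), 31), Mul(-42, G)) = Add(Add(Mul(-2, Rational(83, 7)), 31), Mul(-42, -29)) = Add(Add(Rational(-166, 7), 31), 1218) = Add(Rational(51, 7), 1218) = Rational(8577, 7)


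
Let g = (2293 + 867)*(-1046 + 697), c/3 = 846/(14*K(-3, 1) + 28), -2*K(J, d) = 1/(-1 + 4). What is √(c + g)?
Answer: I*√6538152082/77 ≈ 1050.1*I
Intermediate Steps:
K(J, d) = -⅙ (K(J, d) = -1/(2*(-1 + 4)) = -½/3 = -½*⅓ = -⅙)
c = 7614/77 (c = 3*(846/(14*(-⅙) + 28)) = 3*(846/(-7/3 + 28)) = 3*(846/(77/3)) = 3*(846*(3/77)) = 3*(2538/77) = 7614/77 ≈ 98.883)
g = -1102840 (g = 3160*(-349) = -1102840)
√(c + g) = √(7614/77 - 1102840) = √(-84911066/77) = I*√6538152082/77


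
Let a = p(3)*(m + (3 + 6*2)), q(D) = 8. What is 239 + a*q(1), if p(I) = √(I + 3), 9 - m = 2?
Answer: 239 + 176*√6 ≈ 670.11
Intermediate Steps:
m = 7 (m = 9 - 1*2 = 9 - 2 = 7)
p(I) = √(3 + I)
a = 22*√6 (a = √(3 + 3)*(7 + (3 + 6*2)) = √6*(7 + (3 + 12)) = √6*(7 + 15) = √6*22 = 22*√6 ≈ 53.889)
239 + a*q(1) = 239 + (22*√6)*8 = 239 + 176*√6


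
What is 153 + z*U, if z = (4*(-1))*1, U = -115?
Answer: 613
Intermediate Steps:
z = -4 (z = -4*1 = -4)
153 + z*U = 153 - 4*(-115) = 153 + 460 = 613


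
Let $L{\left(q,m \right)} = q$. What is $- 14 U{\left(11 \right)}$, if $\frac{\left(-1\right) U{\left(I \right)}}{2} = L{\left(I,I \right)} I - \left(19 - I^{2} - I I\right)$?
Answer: $9632$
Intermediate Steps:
$U{\left(I \right)} = 38 - 6 I^{2}$ ($U{\left(I \right)} = - 2 \left(I I - \left(19 - I^{2} - I I\right)\right) = - 2 \left(I^{2} + \left(\left(I^{2} + I^{2}\right) - 19\right)\right) = - 2 \left(I^{2} + \left(2 I^{2} - 19\right)\right) = - 2 \left(I^{2} + \left(-19 + 2 I^{2}\right)\right) = - 2 \left(-19 + 3 I^{2}\right) = 38 - 6 I^{2}$)
$- 14 U{\left(11 \right)} = - 14 \left(38 - 6 \cdot 11^{2}\right) = - 14 \left(38 - 726\right) = \left(-14\right) \left(-688\right) = 9632$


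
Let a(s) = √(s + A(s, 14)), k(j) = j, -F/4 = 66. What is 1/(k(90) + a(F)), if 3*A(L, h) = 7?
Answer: 54/5017 - I*√2355/25085 ≈ 0.010763 - 0.0019346*I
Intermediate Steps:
F = -264 (F = -4*66 = -264)
A(L, h) = 7/3 (A(L, h) = (⅓)*7 = 7/3)
a(s) = √(7/3 + s) (a(s) = √(s + 7/3) = √(7/3 + s))
1/(k(90) + a(F)) = 1/(90 + √(21 + 9*(-264))/3) = 1/(90 + √(21 - 2376)/3) = 1/(90 + √(-2355)/3) = 1/(90 + (I*√2355)/3) = 1/(90 + I*√2355/3)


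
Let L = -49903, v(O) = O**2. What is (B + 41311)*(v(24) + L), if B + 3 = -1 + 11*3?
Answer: -2039178180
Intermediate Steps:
B = 29 (B = -3 + (-1 + 11*3) = -3 + (-1 + 33) = -3 + 32 = 29)
(B + 41311)*(v(24) + L) = (29 + 41311)*(24**2 - 49903) = 41340*(576 - 49903) = 41340*(-49327) = -2039178180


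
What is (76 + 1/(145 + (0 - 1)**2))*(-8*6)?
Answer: -266328/73 ≈ -3648.3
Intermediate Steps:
(76 + 1/(145 + (0 - 1)**2))*(-8*6) = (76 + 1/(145 + (-1)**2))*(-48) = (76 + 1/(145 + 1))*(-48) = (76 + 1/146)*(-48) = (11097/146)*(-48) = -266328/73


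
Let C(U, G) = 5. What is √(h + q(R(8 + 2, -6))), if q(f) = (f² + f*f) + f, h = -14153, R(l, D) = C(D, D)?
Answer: I*√14098 ≈ 118.73*I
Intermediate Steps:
R(l, D) = 5
q(f) = f + 2*f² (q(f) = (f² + f²) + f = 2*f² + f = f + 2*f²)
√(h + q(R(8 + 2, -6))) = √(-14153 + 5*(1 + 2*5)) = √(-14153 + 5*(1 + 10)) = √(-14153 + 5*11) = √(-14153 + 55) = √(-14098) = I*√14098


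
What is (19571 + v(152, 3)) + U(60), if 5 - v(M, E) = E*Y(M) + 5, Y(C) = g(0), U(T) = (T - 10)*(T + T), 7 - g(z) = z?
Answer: 25550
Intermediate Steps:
g(z) = 7 - z
U(T) = 2*T*(-10 + T) (U(T) = (-10 + T)*(2*T) = 2*T*(-10 + T))
Y(C) = 7 (Y(C) = 7 - 1*0 = 7 + 0 = 7)
v(M, E) = -7*E (v(M, E) = 5 - (E*7 + 5) = 5 - (7*E + 5) = 5 - (5 + 7*E) = 5 + (-5 - 7*E) = -7*E)
(19571 + v(152, 3)) + U(60) = (19571 - 7*3) + 2*60*(-10 + 60) = (19571 - 21) + 2*60*50 = 19550 + 6000 = 25550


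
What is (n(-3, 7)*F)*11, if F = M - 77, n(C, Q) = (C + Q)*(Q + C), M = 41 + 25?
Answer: -1936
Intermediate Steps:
M = 66
n(C, Q) = (C + Q)**2 (n(C, Q) = (C + Q)*(C + Q) = (C + Q)**2)
F = -11 (F = 66 - 77 = -11)
(n(-3, 7)*F)*11 = ((-3 + 7)**2*(-11))*11 = (4**2*(-11))*11 = (16*(-11))*11 = -176*11 = -1936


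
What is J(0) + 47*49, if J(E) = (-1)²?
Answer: 2304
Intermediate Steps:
J(E) = 1
J(0) + 47*49 = 1 + 47*49 = 1 + 2303 = 2304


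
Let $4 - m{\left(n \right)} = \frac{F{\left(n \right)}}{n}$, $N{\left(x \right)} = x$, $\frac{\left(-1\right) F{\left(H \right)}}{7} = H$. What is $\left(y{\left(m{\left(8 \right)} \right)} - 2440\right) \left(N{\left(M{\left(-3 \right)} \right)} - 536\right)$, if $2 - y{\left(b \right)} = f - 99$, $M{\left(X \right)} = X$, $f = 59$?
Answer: $1292522$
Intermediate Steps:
$F{\left(H \right)} = - 7 H$
$m{\left(n \right)} = 11$ ($m{\left(n \right)} = 4 - \frac{\left(-7\right) n}{n} = 4 - -7 = 4 + 7 = 11$)
$y{\left(b \right)} = 42$ ($y{\left(b \right)} = 2 - \left(59 - 99\right) = 2 - -40 = 2 + 40 = 42$)
$\left(y{\left(m{\left(8 \right)} \right)} - 2440\right) \left(N{\left(M{\left(-3 \right)} \right)} - 536\right) = \left(42 - 2440\right) \left(-3 - 536\right) = \left(-2398\right) \left(-539\right) = 1292522$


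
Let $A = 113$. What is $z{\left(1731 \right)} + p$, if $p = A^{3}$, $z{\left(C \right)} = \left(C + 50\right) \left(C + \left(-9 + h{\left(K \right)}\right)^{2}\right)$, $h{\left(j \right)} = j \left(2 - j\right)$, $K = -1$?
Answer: $4782272$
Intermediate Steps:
$z{\left(C \right)} = \left(50 + C\right) \left(144 + C\right)$ ($z{\left(C \right)} = \left(C + 50\right) \left(C + \left(-9 - \left(2 - -1\right)\right)^{2}\right) = \left(50 + C\right) \left(C + \left(-9 - \left(2 + 1\right)\right)^{2}\right) = \left(50 + C\right) \left(C + \left(-9 - 3\right)^{2}\right) = \left(50 + C\right) \left(C + \left(-12\right)^{2}\right) = \left(50 + C\right) \left(C + 144\right) = \left(50 + C\right) \left(144 + C\right)$)
$p = 1442897$ ($p = 113^{3} = 1442897$)
$z{\left(1731 \right)} + p = \left(7200 + 1731^{2} + 194 \cdot 1731\right) + 1442897 = \left(7200 + 2996361 + 335814\right) + 1442897 = 3339375 + 1442897 = 4782272$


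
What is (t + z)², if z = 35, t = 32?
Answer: 4489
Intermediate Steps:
(t + z)² = (32 + 35)² = 67² = 4489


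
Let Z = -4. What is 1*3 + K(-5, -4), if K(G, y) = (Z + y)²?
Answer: 67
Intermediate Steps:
K(G, y) = (-4 + y)²
1*3 + K(-5, -4) = 1*3 + (-4 - 4)² = 3 + (-8)² = 3 + 64 = 67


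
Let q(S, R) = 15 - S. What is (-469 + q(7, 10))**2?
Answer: 212521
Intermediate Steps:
(-469 + q(7, 10))**2 = (-469 + (15 - 1*7))**2 = (-469 + (15 - 7))**2 = (-469 + 8)**2 = (-461)**2 = 212521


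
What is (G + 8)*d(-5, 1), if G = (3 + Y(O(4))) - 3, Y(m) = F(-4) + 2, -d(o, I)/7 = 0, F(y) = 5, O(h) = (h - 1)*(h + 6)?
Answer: 0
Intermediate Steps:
O(h) = (-1 + h)*(6 + h)
d(o, I) = 0 (d(o, I) = -7*0 = 0)
Y(m) = 7 (Y(m) = 5 + 2 = 7)
G = 7 (G = (3 + 7) - 3 = 10 - 3 = 7)
(G + 8)*d(-5, 1) = (7 + 8)*0 = 15*0 = 0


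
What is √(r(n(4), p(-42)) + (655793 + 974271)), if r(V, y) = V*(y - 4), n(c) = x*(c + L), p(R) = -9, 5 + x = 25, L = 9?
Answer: 2*√406671 ≈ 1275.4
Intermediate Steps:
x = 20 (x = -5 + 25 = 20)
n(c) = 180 + 20*c (n(c) = 20*(c + 9) = 20*(9 + c) = 180 + 20*c)
r(V, y) = V*(-4 + y)
√(r(n(4), p(-42)) + (655793 + 974271)) = √((180 + 20*4)*(-4 - 9) + (655793 + 974271)) = √((180 + 80)*(-13) + 1630064) = √(260*(-13) + 1630064) = √(-3380 + 1630064) = √1626684 = 2*√406671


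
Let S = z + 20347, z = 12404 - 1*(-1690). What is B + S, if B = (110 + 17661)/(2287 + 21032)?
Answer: 803147450/23319 ≈ 34442.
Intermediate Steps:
B = 17771/23319 ≈ 0.76208
z = 14094 (z = 12404 + 1690 = 14094)
S = 34441 (S = 14094 + 20347 = 34441)
B + S = 17771/23319 + 34441 = 803147450/23319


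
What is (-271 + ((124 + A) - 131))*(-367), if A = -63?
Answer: 125147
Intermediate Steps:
(-271 + ((124 + A) - 131))*(-367) = (-271 + ((124 - 63) - 131))*(-367) = (-271 + (61 - 131))*(-367) = (-271 - 70)*(-367) = -341*(-367) = 125147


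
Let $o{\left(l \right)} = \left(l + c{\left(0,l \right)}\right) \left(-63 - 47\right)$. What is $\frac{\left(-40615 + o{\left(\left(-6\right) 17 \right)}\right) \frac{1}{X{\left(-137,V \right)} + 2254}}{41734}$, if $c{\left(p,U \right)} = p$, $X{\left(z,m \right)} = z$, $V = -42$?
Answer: $- \frac{29395}{88350878} \approx -0.00033271$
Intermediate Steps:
$o{\left(l \right)} = - 110 l$ ($o{\left(l \right)} = \left(l + 0\right) \left(-63 - 47\right) = l \left(-110\right) = - 110 l$)
$\frac{\left(-40615 + o{\left(\left(-6\right) 17 \right)}\right) \frac{1}{X{\left(-137,V \right)} + 2254}}{41734} = \frac{\left(-40615 - 110 \left(\left(-6\right) 17\right)\right) \frac{1}{-137 + 2254}}{41734} = \frac{-40615 - -11220}{2117} \cdot \frac{1}{41734} = \left(-40615 + 11220\right) \frac{1}{2117} \cdot \frac{1}{41734} = \left(-29395\right) \frac{1}{2117} \cdot \frac{1}{41734} = \left(- \frac{29395}{2117}\right) \frac{1}{41734} = - \frac{29395}{88350878}$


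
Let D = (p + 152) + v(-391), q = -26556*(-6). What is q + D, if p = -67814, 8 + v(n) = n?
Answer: 91275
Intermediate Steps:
v(n) = -8 + n
q = 159336
D = -68061 (D = (-67814 + 152) + (-8 - 391) = -67662 - 399 = -68061)
q + D = 159336 - 68061 = 91275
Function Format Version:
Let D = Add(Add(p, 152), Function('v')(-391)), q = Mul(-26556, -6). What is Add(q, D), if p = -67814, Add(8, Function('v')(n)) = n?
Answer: 91275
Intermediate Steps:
Function('v')(n) = Add(-8, n)
q = 159336
D = -68061 (D = Add(Add(-67814, 152), Add(-8, -391)) = Add(-67662, -399) = -68061)
Add(q, D) = Add(159336, -68061) = 91275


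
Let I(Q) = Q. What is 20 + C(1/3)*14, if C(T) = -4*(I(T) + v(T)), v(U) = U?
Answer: -52/3 ≈ -17.333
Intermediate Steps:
C(T) = -8*T (C(T) = -4*(T + T) = -8*T)
20 + C(1/3)*14 = 20 - 8/3*14 = 20 - 112/3 = -52/3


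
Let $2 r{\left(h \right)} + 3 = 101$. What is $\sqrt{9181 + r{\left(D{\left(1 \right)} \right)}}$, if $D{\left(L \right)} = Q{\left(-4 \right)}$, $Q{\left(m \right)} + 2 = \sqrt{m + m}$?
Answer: $\sqrt{9230} \approx 96.073$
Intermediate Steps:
$Q{\left(m \right)} = -2 + \sqrt{2} \sqrt{m}$ ($Q{\left(m \right)} = -2 + \sqrt{m + m} = -2 + \sqrt{2 m} = -2 + \sqrt{2} \sqrt{m}$)
$D{\left(L \right)} = -2 + 2 i \sqrt{2}$ ($D{\left(L \right)} = -2 + \sqrt{2} \sqrt{-4} = -2 + \sqrt{2} \cdot 2 i = -2 + 2 i \sqrt{2}$)
$r{\left(h \right)} = 49$ ($r{\left(h \right)} = - \frac{3}{2} + \frac{1}{2} \cdot 101 = - \frac{3}{2} + \frac{101}{2} = 49$)
$\sqrt{9181 + r{\left(D{\left(1 \right)} \right)}} = \sqrt{9181 + 49} = \sqrt{9230}$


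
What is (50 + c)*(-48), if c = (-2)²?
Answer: -2592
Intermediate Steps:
c = 4
(50 + c)*(-48) = (50 + 4)*(-48) = 54*(-48) = -2592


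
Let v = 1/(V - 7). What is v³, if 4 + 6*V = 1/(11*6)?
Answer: -62099136/27956067875 ≈ -0.0022213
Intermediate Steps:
V = -263/396 (V = -⅔ + 1/(6*((11*6))) = -⅔ + (⅙)/66 = -⅔ + (⅙)*(1/66) = -⅔ + 1/396 = -263/396 ≈ -0.66414)
v = -396/3035 (v = 1/(-263/396 - 7) = 1/(-3035/396) = -396/3035 ≈ -0.13048)
v³ = (-396/3035)³ = -62099136/27956067875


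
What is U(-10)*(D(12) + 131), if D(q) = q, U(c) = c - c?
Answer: 0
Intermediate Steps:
U(c) = 0
U(-10)*(D(12) + 131) = 0*(12 + 131) = 0*143 = 0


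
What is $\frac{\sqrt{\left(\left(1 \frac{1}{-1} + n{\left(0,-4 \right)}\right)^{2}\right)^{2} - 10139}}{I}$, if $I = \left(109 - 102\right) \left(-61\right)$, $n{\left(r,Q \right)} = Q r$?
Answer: $- \frac{i \sqrt{10138}}{427} \approx - 0.2358 i$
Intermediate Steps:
$I = -427$ ($I = 7 \left(-61\right) = -427$)
$\frac{\sqrt{\left(\left(1 \frac{1}{-1} + n{\left(0,-4 \right)}\right)^{2}\right)^{2} - 10139}}{I} = \frac{\sqrt{\left(\left(1 \frac{1}{-1} - 0\right)^{2}\right)^{2} - 10139}}{-427} = \sqrt{\left(\left(1 \left(-1\right) + 0\right)^{2}\right)^{2} - 10139} \left(- \frac{1}{427}\right) = \sqrt{\left(\left(-1 + 0\right)^{2}\right)^{2} - 10139} \left(- \frac{1}{427}\right) = \sqrt{\left(\left(-1\right)^{2}\right)^{2} - 10139} \left(- \frac{1}{427}\right) = \sqrt{1^{2} - 10139} \left(- \frac{1}{427}\right) = \sqrt{1 - 10139} \left(- \frac{1}{427}\right) = \sqrt{-10138} \left(- \frac{1}{427}\right) = i \sqrt{10138} \left(- \frac{1}{427}\right) = - \frac{i \sqrt{10138}}{427}$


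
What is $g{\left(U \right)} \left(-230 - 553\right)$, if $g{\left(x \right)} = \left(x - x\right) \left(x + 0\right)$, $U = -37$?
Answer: $0$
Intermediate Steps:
$g{\left(x \right)} = 0$ ($g{\left(x \right)} = 0 x = 0$)
$g{\left(U \right)} \left(-230 - 553\right) = 0 \left(-230 - 553\right) = 0 \left(-783\right) = 0$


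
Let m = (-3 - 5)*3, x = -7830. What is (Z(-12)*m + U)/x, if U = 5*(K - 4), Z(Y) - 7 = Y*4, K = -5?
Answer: -313/2610 ≈ -0.11992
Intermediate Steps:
Z(Y) = 7 + 4*Y (Z(Y) = 7 + Y*4 = 7 + 4*Y)
U = -45 (U = 5*(-5 - 4) = 5*(-9) = -45)
m = -24 (m = -8*3 = -24)
(Z(-12)*m + U)/x = ((7 + 4*(-12))*(-24) - 45)/(-7830) = ((7 - 48)*(-24) - 45)*(-1/7830) = (-41*(-24) - 45)*(-1/7830) = (984 - 45)*(-1/7830) = 939*(-1/7830) = -313/2610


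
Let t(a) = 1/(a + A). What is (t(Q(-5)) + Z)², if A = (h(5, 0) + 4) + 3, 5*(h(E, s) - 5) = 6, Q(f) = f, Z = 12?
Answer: 247009/1681 ≈ 146.94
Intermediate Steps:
h(E, s) = 31/5 (h(E, s) = 5 + (⅕)*6 = 5 + 6/5 = 31/5)
A = 66/5 (A = (31/5 + 4) + 3 = 51/5 + 3 = 66/5 ≈ 13.200)
t(a) = 1/(66/5 + a) (t(a) = 1/(a + 66/5) = 1/(66/5 + a))
(t(Q(-5)) + Z)² = (5/(66 + 5*(-5)) + 12)² = (5/(66 - 25) + 12)² = (5/41 + 12)² = (497/41)² = 247009/1681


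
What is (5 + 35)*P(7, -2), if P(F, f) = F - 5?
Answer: 80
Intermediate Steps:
P(F, f) = -5 + F
(5 + 35)*P(7, -2) = (5 + 35)*(-5 + 7) = 40*2 = 80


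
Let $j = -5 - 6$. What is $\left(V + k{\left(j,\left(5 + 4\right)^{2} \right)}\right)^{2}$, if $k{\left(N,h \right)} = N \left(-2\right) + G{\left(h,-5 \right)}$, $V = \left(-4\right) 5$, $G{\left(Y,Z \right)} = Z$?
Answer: $9$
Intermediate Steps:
$j = -11$ ($j = -5 - 6 = -11$)
$V = -20$
$k{\left(N,h \right)} = -5 - 2 N$ ($k{\left(N,h \right)} = N \left(-2\right) - 5 = - 2 N - 5 = -5 - 2 N$)
$\left(V + k{\left(j,\left(5 + 4\right)^{2} \right)}\right)^{2} = \left(-20 - -17\right)^{2} = \left(-20 + \left(-5 + 22\right)\right)^{2} = \left(-20 + 17\right)^{2} = \left(-3\right)^{2} = 9$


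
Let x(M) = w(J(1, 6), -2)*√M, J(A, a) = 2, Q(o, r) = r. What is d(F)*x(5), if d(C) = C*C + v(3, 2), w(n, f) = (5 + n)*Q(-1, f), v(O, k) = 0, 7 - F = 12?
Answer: -350*√5 ≈ -782.62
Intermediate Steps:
F = -5 (F = 7 - 1*12 = 7 - 12 = -5)
w(n, f) = f*(5 + n) (w(n, f) = (5 + n)*f = f*(5 + n))
d(C) = C² (d(C) = C*C + 0 = C² + 0 = C²)
x(M) = -14*√M (x(M) = (-2*(5 + 2))*√M = (-2*7)*√M = -14*√M)
d(F)*x(5) = (-5)²*(-14*√5) = 25*(-14*√5) = -350*√5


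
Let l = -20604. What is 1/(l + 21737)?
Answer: 1/1133 ≈ 0.00088261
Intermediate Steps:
1/(l + 21737) = 1/(-20604 + 21737) = 1/1133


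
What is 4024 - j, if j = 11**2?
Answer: 3903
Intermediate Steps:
j = 121
4024 - j = 4024 - 1*121 = 4024 - 121 = 3903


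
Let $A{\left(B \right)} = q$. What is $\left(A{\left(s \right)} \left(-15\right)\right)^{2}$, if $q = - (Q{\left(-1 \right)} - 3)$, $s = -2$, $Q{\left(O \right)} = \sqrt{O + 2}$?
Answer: $900$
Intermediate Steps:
$Q{\left(O \right)} = \sqrt{2 + O}$
$q = 2$ ($q = - (\sqrt{2 - 1} - 3) = - (\sqrt{1} - 3) = - (1 - 3) = \left(-1\right) \left(-2\right) = 2$)
$A{\left(B \right)} = 2$
$\left(A{\left(s \right)} \left(-15\right)\right)^{2} = \left(2 \left(-15\right)\right)^{2} = \left(-30\right)^{2} = 900$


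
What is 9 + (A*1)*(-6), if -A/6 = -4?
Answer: -135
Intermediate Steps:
A = 24 (A = -6*(-4) = 24)
9 + (A*1)*(-6) = 9 + (24*1)*(-6) = 9 + 24*(-6) = 9 - 144 = -135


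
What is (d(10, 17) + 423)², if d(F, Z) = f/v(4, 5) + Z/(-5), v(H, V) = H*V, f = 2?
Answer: 17614809/100 ≈ 1.7615e+5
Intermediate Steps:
d(F, Z) = ⅒ - Z/5 (d(F, Z) = 2/((4*5)) + Z/(-5) = 2/20 + Z*(-⅕) = 2*(1/20) - Z/5 = ⅒ - Z/5)
(d(10, 17) + 423)² = ((⅒ - ⅕*17) + 423)² = ((⅒ - 17/5) + 423)² = (-33/10 + 423)² = (4197/10)² = 17614809/100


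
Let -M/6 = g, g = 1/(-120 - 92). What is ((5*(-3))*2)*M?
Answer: -45/53 ≈ -0.84906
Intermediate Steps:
g = -1/212 (g = 1/(-212) = -1/212 ≈ -0.0047170)
M = 3/106 (M = -6*(-1/212) = 3/106 ≈ 0.028302)
((5*(-3))*2)*M = ((5*(-3))*2)*(3/106) = -15*2*(3/106) = -30*3/106 = -45/53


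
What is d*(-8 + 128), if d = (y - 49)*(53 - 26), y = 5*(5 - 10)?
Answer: -239760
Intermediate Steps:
y = -25 (y = 5*(-5) = -25)
d = -1998 (d = (-25 - 49)*(53 - 26) = -74*27 = -1998)
d*(-8 + 128) = -1998*(-8 + 128) = -1998*120 = -239760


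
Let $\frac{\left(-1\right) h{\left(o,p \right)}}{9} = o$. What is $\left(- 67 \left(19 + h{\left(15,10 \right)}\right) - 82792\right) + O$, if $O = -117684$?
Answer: $-192704$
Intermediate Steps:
$h{\left(o,p \right)} = - 9 o$
$\left(- 67 \left(19 + h{\left(15,10 \right)}\right) - 82792\right) + O = \left(- 67 \left(19 - 135\right) - 82792\right) - 117684 = \left(\left(-67\right) \left(-116\right) - 82792\right) - 117684 = \left(7772 - 82792\right) - 117684 = -75020 - 117684 = -192704$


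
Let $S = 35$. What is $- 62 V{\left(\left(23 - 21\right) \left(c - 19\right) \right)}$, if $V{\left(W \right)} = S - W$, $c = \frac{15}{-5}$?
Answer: $-4898$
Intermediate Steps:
$c = -3$ ($c = 15 \left(- \frac{1}{5}\right) = -3$)
$V{\left(W \right)} = 35 - W$
$- 62 V{\left(\left(23 - 21\right) \left(c - 19\right) \right)} = - 62 \left(35 - \left(23 - 21\right) \left(-3 - 19\right)\right) = - 62 \left(35 - 2 \left(-22\right)\right) = - 62 \left(35 - -44\right) = - 62 \left(35 + 44\right) = \left(-62\right) 79 = -4898$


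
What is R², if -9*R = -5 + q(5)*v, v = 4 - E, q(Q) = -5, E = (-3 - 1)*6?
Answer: 21025/81 ≈ 259.57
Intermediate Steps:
E = -24 (E = -4*6 = -24)
v = 28 (v = 4 - 1*(-24) = 4 + 24 = 28)
R = 145/9 (R = -(-5 - 5*28)/9 = -(-5 - 140)/9 = -⅑*(-145) = 145/9 ≈ 16.111)
R² = (145/9)² = 21025/81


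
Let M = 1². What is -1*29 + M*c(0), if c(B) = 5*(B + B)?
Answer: -29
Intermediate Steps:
c(B) = 10*B (c(B) = 5*(2*B) = 10*B)
M = 1
-1*29 + M*c(0) = -1*29 + 1*(10*0) = -29 + 1*0 = -29 + 0 = -29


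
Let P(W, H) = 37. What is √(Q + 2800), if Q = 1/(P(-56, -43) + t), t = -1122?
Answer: √3296228915/1085 ≈ 52.915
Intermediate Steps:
Q = -1/1085 (Q = 1/(37 - 1122) = 1/(-1085) = -1/1085 ≈ -0.00092166)
√(Q + 2800) = √(-1/1085 + 2800) = √(3037999/1085) = √3296228915/1085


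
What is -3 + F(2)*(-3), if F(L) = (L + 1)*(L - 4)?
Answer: 15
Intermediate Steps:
F(L) = (1 + L)*(-4 + L)
-3 + F(2)*(-3) = -3 + (-4 + 2**2 - 3*2)*(-3) = -3 + (-4 + 4 - 6)*(-3) = -3 - 6*(-3) = -3 + 18 = 15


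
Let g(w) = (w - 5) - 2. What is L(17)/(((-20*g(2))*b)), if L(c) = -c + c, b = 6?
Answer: 0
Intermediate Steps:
g(w) = -7 + w (g(w) = (-5 + w) - 2 = -7 + w)
L(c) = 0
L(17)/(((-20*g(2))*b)) = 0/((-20*(-7 + 2)*6)) = 0/((-20*(-5)*6)) = 0/((100*6)) = 0/600 = 0*(1/600) = 0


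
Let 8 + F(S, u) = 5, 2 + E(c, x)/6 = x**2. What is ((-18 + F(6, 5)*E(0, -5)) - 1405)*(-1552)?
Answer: 2851024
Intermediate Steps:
E(c, x) = -12 + 6*x**2
F(S, u) = -3 (F(S, u) = -8 + 5 = -3)
((-18 + F(6, 5)*E(0, -5)) - 1405)*(-1552) = ((-18 - 3*(-12 + 6*(-5)**2)) - 1405)*(-1552) = ((-18 - 3*(-12 + 6*25)) - 1405)*(-1552) = ((-18 - 3*(-12 + 150)) - 1405)*(-1552) = ((-18 - 3*138) - 1405)*(-1552) = ((-18 - 414) - 1405)*(-1552) = (-432 - 1405)*(-1552) = -1837*(-1552) = 2851024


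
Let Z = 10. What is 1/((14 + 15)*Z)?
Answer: 1/290 ≈ 0.0034483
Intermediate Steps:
1/((14 + 15)*Z) = 1/((14 + 15)*10) = 1/(29*10) = 1/290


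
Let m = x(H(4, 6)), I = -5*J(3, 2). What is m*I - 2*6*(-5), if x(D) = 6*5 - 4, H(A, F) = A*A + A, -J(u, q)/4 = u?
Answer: 1620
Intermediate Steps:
J(u, q) = -4*u
H(A, F) = A + A² (H(A, F) = A² + A = A + A²)
x(D) = 26 (x(D) = 30 - 4 = 26)
I = 60 (I = -(-20)*3 = -5*(-12) = 60)
m = 26
m*I - 2*6*(-5) = 26*60 - 2*6*(-5) = 1560 - 12*(-5) = 1560 + 60 = 1620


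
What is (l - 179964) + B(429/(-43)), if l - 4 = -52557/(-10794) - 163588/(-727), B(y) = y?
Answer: -20216640096623/112477078 ≈ -1.7974e+5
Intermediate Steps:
l = 611788921/2615746 (l = 4 + (-52557/(-10794) - 163588/(-727)) = 4 + (-52557*(-1/10794) - 163588*(-1/727)) = 4 + (17519/3598 + 163588/727) = 4 + 601325937/2615746 = 611788921/2615746 ≈ 233.89)
(l - 179964) + B(429/(-43)) = (611788921/2615746 - 179964) + 429/(-43) = -470128324223/2615746 + 429*(-1/43) = -470128324223/2615746 - 429/43 = -20216640096623/112477078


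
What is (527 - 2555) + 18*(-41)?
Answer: -2766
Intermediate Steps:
(527 - 2555) + 18*(-41) = -2028 - 738 = -2766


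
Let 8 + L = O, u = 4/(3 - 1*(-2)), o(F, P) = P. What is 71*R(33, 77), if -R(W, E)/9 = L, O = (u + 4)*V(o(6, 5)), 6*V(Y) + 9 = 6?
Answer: 33228/5 ≈ 6645.6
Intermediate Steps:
V(Y) = -½ (V(Y) = -3/2 + (⅙)*6 = -3/2 + 1 = -½)
u = ⅘ (u = 4/(3 + 2) = 4/5 = 4*(⅕) = ⅘ ≈ 0.80000)
O = -12/5 (O = (⅘ + 4)*(-½) = (24/5)*(-½) = -12/5 ≈ -2.4000)
L = -52/5 (L = -8 - 12/5 = -52/5 ≈ -10.400)
R(W, E) = 468/5 (R(W, E) = -9*(-52/5) = 468/5)
71*R(33, 77) = 71*(468/5) = 33228/5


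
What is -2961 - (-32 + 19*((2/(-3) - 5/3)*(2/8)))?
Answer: -35015/12 ≈ -2917.9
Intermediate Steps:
-2961 - (-32 + 19*((2/(-3) - 5/3)*(2/8))) = -2961 - (-32 + 19*((2*(-⅓) - 5*⅓)*(2*(⅛)))) = -2961 - (-32 + 19*((-⅔ - 5/3)*(¼))) = -2961 - (-32 + 19*(-7/3*¼)) = -2961 - (-32 + 19*(-7/12)) = -2961 - (-32 - 133/12) = -2961 - 1*(-517/12) = -2961 + 517/12 = -35015/12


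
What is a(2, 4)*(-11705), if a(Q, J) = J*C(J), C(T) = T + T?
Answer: -374560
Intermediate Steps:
C(T) = 2*T
a(Q, J) = 2*J**2 (a(Q, J) = J*(2*J) = 2*J**2)
a(2, 4)*(-11705) = (2*4**2)*(-11705) = (2*16)*(-11705) = 32*(-11705) = -374560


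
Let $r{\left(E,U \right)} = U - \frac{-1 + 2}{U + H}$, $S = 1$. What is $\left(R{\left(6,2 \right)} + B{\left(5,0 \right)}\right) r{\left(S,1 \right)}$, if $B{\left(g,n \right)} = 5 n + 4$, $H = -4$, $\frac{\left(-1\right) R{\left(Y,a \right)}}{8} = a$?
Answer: $-16$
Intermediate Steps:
$R{\left(Y,a \right)} = - 8 a$
$B{\left(g,n \right)} = 4 + 5 n$
$r{\left(E,U \right)} = U - \frac{1}{-4 + U}$ ($r{\left(E,U \right)} = U - \frac{-1 + 2}{U - 4} = U - 1 \frac{1}{-4 + U} = U - \frac{1}{-4 + U}$)
$\left(R{\left(6,2 \right)} + B{\left(5,0 \right)}\right) r{\left(S,1 \right)} = \left(\left(-8\right) 2 + \left(4 + 5 \cdot 0\right)\right) \frac{-1 + 1^{2} - 4}{-4 + 1} = \left(-16 + \left(4 + 0\right)\right) \frac{-1 + 1 - 4}{-3} = \left(-16 + 4\right) \left(\left(- \frac{1}{3}\right) \left(-4\right)\right) = \left(-12\right) \frac{4}{3} = -16$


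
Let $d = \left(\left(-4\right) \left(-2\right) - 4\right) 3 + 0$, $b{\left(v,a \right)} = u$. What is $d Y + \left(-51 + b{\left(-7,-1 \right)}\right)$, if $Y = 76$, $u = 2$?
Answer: $863$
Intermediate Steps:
$b{\left(v,a \right)} = 2$
$d = 12$ ($d = \left(8 - 4\right) 3 + 0 = 4 \cdot 3 + 0 = 12 + 0 = 12$)
$d Y + \left(-51 + b{\left(-7,-1 \right)}\right) = 12 \cdot 76 + \left(-51 + 2\right) = 912 - 49 = 863$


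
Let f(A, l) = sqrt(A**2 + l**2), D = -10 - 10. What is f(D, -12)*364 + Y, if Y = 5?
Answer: 5 + 1456*sqrt(34) ≈ 8494.9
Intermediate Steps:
D = -20
f(D, -12)*364 + Y = sqrt((-20)**2 + (-12)**2)*364 + 5 = sqrt(400 + 144)*364 + 5 = sqrt(544)*364 + 5 = (4*sqrt(34))*364 + 5 = 1456*sqrt(34) + 5 = 5 + 1456*sqrt(34)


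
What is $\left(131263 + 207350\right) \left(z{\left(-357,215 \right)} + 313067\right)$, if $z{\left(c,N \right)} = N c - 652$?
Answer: $79797539580$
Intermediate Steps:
$z{\left(c,N \right)} = -652 + N c$
$\left(131263 + 207350\right) \left(z{\left(-357,215 \right)} + 313067\right) = \left(131263 + 207350\right) \left(\left(-652 + 215 \left(-357\right)\right) + 313067\right) = 338613 \left(\left(-652 - 76755\right) + 313067\right) = 338613 \left(-77407 + 313067\right) = 338613 \cdot 235660 = 79797539580$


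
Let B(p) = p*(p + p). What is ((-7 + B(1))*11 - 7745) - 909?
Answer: -8709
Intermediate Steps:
B(p) = 2*p² (B(p) = p*(2*p) = 2*p²)
((-7 + B(1))*11 - 7745) - 909 = ((-7 + 2*1²)*11 - 7745) - 909 = ((-7 + 2*1)*11 - 7745) - 909 = ((-7 + 2)*11 - 7745) - 909 = (-5*11 - 7745) - 909 = (-55 - 7745) - 909 = -7800 - 909 = -8709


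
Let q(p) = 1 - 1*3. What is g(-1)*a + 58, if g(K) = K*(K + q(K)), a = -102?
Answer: -248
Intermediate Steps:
q(p) = -2 (q(p) = 1 - 3 = -2)
g(K) = K*(-2 + K) (g(K) = K*(K - 2) = K*(-2 + K))
g(-1)*a + 58 = -(-2 - 1)*(-102) + 58 = -1*(-3)*(-102) + 58 = 3*(-102) + 58 = -306 + 58 = -248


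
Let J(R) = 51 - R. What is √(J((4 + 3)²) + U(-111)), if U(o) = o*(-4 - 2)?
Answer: 2*√167 ≈ 25.846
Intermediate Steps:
U(o) = -6*o (U(o) = o*(-6) = -6*o)
√(J((4 + 3)²) + U(-111)) = √((51 - (4 + 3)²) - 6*(-111)) = √((51 - 1*7²) + 666) = √((51 - 1*49) + 666) = √((51 - 49) + 666) = √(2 + 666) = √668 = 2*√167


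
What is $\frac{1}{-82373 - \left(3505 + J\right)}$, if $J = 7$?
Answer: $- \frac{1}{85885} \approx -1.1643 \cdot 10^{-5}$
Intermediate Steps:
$\frac{1}{-82373 - \left(3505 + J\right)} = \frac{1}{-82373 - 3512} = \frac{1}{-85885} = - \frac{1}{85885}$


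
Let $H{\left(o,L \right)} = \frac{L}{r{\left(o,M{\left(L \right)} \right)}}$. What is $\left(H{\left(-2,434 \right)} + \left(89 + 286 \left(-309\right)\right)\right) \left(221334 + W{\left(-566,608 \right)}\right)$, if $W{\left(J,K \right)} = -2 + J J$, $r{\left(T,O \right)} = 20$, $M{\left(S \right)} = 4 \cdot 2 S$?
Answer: $- \frac{239055852252}{5} \approx -4.7811 \cdot 10^{10}$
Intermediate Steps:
$M{\left(S \right)} = 8 S$
$W{\left(J,K \right)} = -2 + J^{2}$
$H{\left(o,L \right)} = \frac{L}{20}$
$\left(H{\left(-2,434 \right)} + \left(89 + 286 \left(-309\right)\right)\right) \left(221334 + W{\left(-566,608 \right)}\right) = \left(\frac{1}{20} \cdot 434 + \left(89 + 286 \left(-309\right)\right)\right) \left(221334 - \left(2 - \left(-566\right)^{2}\right)\right) = \left(\frac{217}{10} + \left(89 - 88374\right)\right) \left(221334 + \left(-2 + 320356\right)\right) = \left(\frac{217}{10} - 88285\right) \left(221334 + 320354\right) = \left(- \frac{882633}{10}\right) 541688 = - \frac{239055852252}{5}$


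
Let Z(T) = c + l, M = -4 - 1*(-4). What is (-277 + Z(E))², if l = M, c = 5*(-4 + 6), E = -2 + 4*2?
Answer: 71289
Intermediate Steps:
E = 6 (E = -2 + 8 = 6)
M = 0 (M = -4 + 4 = 0)
c = 10 (c = 5*2 = 10)
l = 0
Z(T) = 10 (Z(T) = 10 + 0 = 10)
(-277 + Z(E))² = (-277 + 10)² = (-267)² = 71289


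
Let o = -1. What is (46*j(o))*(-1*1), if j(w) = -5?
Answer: 230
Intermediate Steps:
(46*j(o))*(-1*1) = (46*(-5))*(-1*1) = -230*(-1) = 230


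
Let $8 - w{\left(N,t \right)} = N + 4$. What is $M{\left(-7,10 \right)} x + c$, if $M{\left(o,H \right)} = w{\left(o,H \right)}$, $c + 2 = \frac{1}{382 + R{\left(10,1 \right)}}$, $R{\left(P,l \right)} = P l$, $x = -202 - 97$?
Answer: $- \frac{1290071}{392} \approx -3291.0$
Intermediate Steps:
$x = -299$
$c = - \frac{783}{392}$ ($c = -2 + \frac{1}{382 + 10 \cdot 1} = -2 + \frac{1}{382 + 10} = -2 + \frac{1}{392} = - \frac{783}{392} \approx -1.9974$)
$w{\left(N,t \right)} = 4 - N$ ($w{\left(N,t \right)} = 8 - \left(N + 4\right) = 8 - \left(4 + N\right) = 4 - N$)
$M{\left(o,H \right)} = 4 - o$
$M{\left(-7,10 \right)} x + c = \left(4 - -7\right) \left(-299\right) - \frac{783}{392} = \left(4 + 7\right) \left(-299\right) - \frac{783}{392} = 11 \left(-299\right) - \frac{783}{392} = -3289 - \frac{783}{392} = - \frac{1290071}{392}$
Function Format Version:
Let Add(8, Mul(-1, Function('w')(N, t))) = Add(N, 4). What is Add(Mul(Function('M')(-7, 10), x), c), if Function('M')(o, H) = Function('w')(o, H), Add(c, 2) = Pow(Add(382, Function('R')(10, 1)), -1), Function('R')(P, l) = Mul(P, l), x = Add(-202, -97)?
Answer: Rational(-1290071, 392) ≈ -3291.0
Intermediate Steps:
x = -299
c = Rational(-783, 392) (c = Add(-2, Pow(Add(382, Mul(10, 1)), -1)) = Add(-2, Pow(Add(382, 10), -1)) = Add(-2, Pow(392, -1)) = Add(-2, Rational(1, 392)) = Rational(-783, 392) ≈ -1.9974)
Function('w')(N, t) = Add(4, Mul(-1, N)) (Function('w')(N, t) = Add(8, Mul(-1, Add(N, 4))) = Add(8, Mul(-1, Add(4, N))) = Add(8, Add(-4, Mul(-1, N))) = Add(4, Mul(-1, N)))
Function('M')(o, H) = Add(4, Mul(-1, o))
Add(Mul(Function('M')(-7, 10), x), c) = Add(Mul(Add(4, Mul(-1, -7)), -299), Rational(-783, 392)) = Add(Mul(Add(4, 7), -299), Rational(-783, 392)) = Add(Mul(11, -299), Rational(-783, 392)) = Add(-3289, Rational(-783, 392)) = Rational(-1290071, 392)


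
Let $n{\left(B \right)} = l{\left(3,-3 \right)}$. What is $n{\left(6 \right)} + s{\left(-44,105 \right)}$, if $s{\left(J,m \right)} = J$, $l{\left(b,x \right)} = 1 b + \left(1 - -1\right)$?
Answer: $-39$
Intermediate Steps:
$l{\left(b,x \right)} = 2 + b$ ($l{\left(b,x \right)} = b + \left(1 + 1\right) = b + 2 = 2 + b$)
$n{\left(B \right)} = 5$ ($n{\left(B \right)} = 2 + 3 = 5$)
$n{\left(6 \right)} + s{\left(-44,105 \right)} = 5 - 44 = -39$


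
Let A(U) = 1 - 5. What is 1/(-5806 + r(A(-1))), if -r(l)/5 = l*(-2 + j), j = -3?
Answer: -1/5906 ≈ -0.00016932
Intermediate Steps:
A(U) = -4
r(l) = 25*l (r(l) = -5*l*(-2 - 3) = -5*l*(-5) = -(-25)*l = 25*l)
1/(-5806 + r(A(-1))) = 1/(-5806 + 25*(-4)) = 1/(-5806 - 100) = 1/(-5906) = -1/5906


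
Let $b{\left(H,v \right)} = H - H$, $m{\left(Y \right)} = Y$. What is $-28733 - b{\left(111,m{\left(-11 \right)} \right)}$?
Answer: $-28733$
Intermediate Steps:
$b{\left(H,v \right)} = 0$
$-28733 - b{\left(111,m{\left(-11 \right)} \right)} = -28733 - 0 = -28733 + 0 = -28733$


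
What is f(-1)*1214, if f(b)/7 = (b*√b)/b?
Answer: 8498*I ≈ 8498.0*I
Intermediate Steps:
f(b) = 7*√b (f(b) = 7*((b*√b)/b) = 7*(b^(3/2)/b) = 7*√b)
f(-1)*1214 = (7*√(-1))*1214 = (7*I)*1214 = 8498*I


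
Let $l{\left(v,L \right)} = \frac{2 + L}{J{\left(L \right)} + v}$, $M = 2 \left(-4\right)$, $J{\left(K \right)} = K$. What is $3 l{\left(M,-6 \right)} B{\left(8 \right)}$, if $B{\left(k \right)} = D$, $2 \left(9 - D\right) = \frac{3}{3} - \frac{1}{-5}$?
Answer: $\frac{36}{5} \approx 7.2$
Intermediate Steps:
$M = -8$
$D = \frac{42}{5}$ ($D = 9 - \frac{\frac{3}{3} - \frac{1}{-5}}{2} = 9 - \frac{3 \cdot \frac{1}{3} - - \frac{1}{5}}{2} = 9 - \frac{1 + \frac{1}{5}}{2} = 9 - \frac{3}{5} = \frac{42}{5} \approx 8.4$)
$B{\left(k \right)} = \frac{42}{5}$
$l{\left(v,L \right)} = \frac{2 + L}{L + v}$
$3 l{\left(M,-6 \right)} B{\left(8 \right)} = 3 \frac{2 - 6}{-6 - 8} \cdot \frac{42}{5} = 3 \frac{1}{-14} \left(-4\right) \frac{42}{5} = 3 \left(- \frac{1}{14}\right) \left(-4\right) \frac{42}{5} = 3 \cdot \frac{2}{7} \cdot \frac{42}{5} = 3 \cdot \frac{12}{5} = \frac{36}{5}$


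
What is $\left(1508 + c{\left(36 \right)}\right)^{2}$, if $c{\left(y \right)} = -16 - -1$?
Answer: $2229049$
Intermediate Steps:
$c{\left(y \right)} = -15$ ($c{\left(y \right)} = -16 + 1 = -15$)
$\left(1508 + c{\left(36 \right)}\right)^{2} = \left(1508 - 15\right)^{2} = 1493^{2} = 2229049$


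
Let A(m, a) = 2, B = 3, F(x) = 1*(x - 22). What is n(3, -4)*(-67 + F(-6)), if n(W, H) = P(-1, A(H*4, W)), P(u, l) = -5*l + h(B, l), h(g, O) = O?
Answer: 760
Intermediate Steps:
F(x) = -22 + x (F(x) = 1*(-22 + x) = -22 + x)
P(u, l) = -4*l (P(u, l) = -5*l + l = -4*l)
n(W, H) = -8 (n(W, H) = -4*2 = -8)
n(3, -4)*(-67 + F(-6)) = -8*(-67 + (-22 - 6)) = -8*(-67 - 28) = -8*(-95) = 760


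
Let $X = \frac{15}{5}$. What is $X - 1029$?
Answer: $-1026$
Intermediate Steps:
$X = 3$ ($X = 15 \cdot \frac{1}{5} = 3$)
$X - 1029 = 3 - 1029 = -1026$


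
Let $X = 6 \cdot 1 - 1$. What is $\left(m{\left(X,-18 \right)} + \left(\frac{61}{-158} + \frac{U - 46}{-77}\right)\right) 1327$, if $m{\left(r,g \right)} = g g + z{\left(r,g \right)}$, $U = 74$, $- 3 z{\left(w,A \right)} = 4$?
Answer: $\frac{2227336325}{5214} \approx 4.2718 \cdot 10^{5}$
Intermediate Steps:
$z{\left(w,A \right)} = - \frac{4}{3}$ ($z{\left(w,A \right)} = \left(- \frac{1}{3}\right) 4 = - \frac{4}{3}$)
$X = 5$ ($X = 6 - 1 = 5$)
$m{\left(r,g \right)} = - \frac{4}{3} + g^{2}$ ($m{\left(r,g \right)} = g g - \frac{4}{3} = g^{2} - \frac{4}{3} = - \frac{4}{3} + g^{2}$)
$\left(m{\left(X,-18 \right)} + \left(\frac{61}{-158} + \frac{U - 46}{-77}\right)\right) 1327 = \left(\left(- \frac{4}{3} + \left(-18\right)^{2}\right) + \left(\frac{61}{-158} + \frac{74 - 46}{-77}\right)\right) 1327 = \left(\left(- \frac{4}{3} + 324\right) + \left(61 \left(- \frac{1}{158}\right) + \left(74 - 46\right) \left(- \frac{1}{77}\right)\right)\right) 1327 = \left(\frac{968}{3} + \left(- \frac{61}{158} + 28 \left(- \frac{1}{77}\right)\right)\right) 1327 = \left(\frac{968}{3} - \frac{1303}{1738}\right) 1327 = \frac{1678475}{5214} \cdot 1327 = \frac{2227336325}{5214}$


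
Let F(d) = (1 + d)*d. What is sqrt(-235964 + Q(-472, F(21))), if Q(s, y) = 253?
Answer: I*sqrt(235711) ≈ 485.5*I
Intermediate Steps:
F(d) = d*(1 + d)
sqrt(-235964 + Q(-472, F(21))) = sqrt(-235964 + 253) = sqrt(-235711) = I*sqrt(235711)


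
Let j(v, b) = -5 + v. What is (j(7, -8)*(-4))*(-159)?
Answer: 1272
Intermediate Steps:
(j(7, -8)*(-4))*(-159) = ((-5 + 7)*(-4))*(-159) = (2*(-4))*(-159) = -8*(-159) = 1272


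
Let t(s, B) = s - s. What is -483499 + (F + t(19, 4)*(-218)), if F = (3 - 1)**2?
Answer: -483495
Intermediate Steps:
t(s, B) = 0
F = 4 (F = 2**2 = 4)
-483499 + (F + t(19, 4)*(-218)) = -483499 + (4 + 0*(-218)) = -483499 + (4 + 0) = -483499 + 4 = -483495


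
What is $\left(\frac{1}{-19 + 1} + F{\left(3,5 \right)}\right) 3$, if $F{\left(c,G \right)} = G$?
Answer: $\frac{89}{6} \approx 14.833$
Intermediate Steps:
$\left(\frac{1}{-19 + 1} + F{\left(3,5 \right)}\right) 3 = \left(\frac{1}{-19 + 1} + 5\right) 3 = \left(\frac{1}{-18} + 5\right) 3 = \left(- \frac{1}{18} + 5\right) 3 = \frac{89}{18} \cdot 3 = \frac{89}{6}$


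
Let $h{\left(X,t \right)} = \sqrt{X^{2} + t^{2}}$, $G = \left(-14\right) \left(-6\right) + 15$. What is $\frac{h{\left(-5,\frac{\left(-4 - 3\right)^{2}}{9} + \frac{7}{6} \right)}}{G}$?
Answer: $\frac{\sqrt{22261}}{1782} \approx 0.083727$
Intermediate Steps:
$G = 99$ ($G = 84 + 15 = 99$)
$\frac{h{\left(-5,\frac{\left(-4 - 3\right)^{2}}{9} + \frac{7}{6} \right)}}{G} = \frac{\sqrt{\left(-5\right)^{2} + \left(\frac{\left(-4 - 3\right)^{2}}{9} + \frac{7}{6}\right)^{2}}}{99} = \sqrt{25 + \left(\left(-7\right)^{2} \cdot \frac{1}{9} + 7 \cdot \frac{1}{6}\right)^{2}} \cdot \frac{1}{99} = \sqrt{25 + \left(49 \cdot \frac{1}{9} + \frac{7}{6}\right)^{2}} \cdot \frac{1}{99} = \sqrt{25 + \left(\frac{49}{9} + \frac{7}{6}\right)^{2}} \cdot \frac{1}{99} = \sqrt{25 + \left(\frac{119}{18}\right)^{2}} \cdot \frac{1}{99} = \sqrt{25 + \frac{14161}{324}} \cdot \frac{1}{99} = \sqrt{\frac{22261}{324}} \cdot \frac{1}{99} = \frac{\sqrt{22261}}{18} \cdot \frac{1}{99} = \frac{\sqrt{22261}}{1782}$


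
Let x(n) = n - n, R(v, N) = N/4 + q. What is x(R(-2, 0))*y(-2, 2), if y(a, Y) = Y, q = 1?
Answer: 0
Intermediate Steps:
R(v, N) = 1 + N/4 (R(v, N) = N/4 + 1 = 1 + N/4)
x(n) = 0
x(R(-2, 0))*y(-2, 2) = 0*2 = 0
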